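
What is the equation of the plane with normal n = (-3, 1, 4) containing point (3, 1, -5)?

The plane through P with normal n = (a, b, c) satisfies n·(r - P) = 0,
i.e. ax + by + cz = a·x₀ + b·y₀ + c·z₀.
d = (-3)·3 + 1·1 + 4·(-5)
  = -9 + 1 - 20
  = -28
Equation: -3x + y + 4z = -28

-3x + y + 4z = -28


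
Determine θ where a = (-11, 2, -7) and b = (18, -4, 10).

a·b = (-11)·18 + 2·(-4) + (-7)·10 = -198 - 8 - 70 = -276
|a| = √((-11)² + 2² + (-7)²) = √174 ≈ 13.19
|b| = √(18² + (-4)² + 10²) = √440 ≈ 20.98
cos θ = (a·b)/(|a||b|) = -276/(13.19·20.98) ≈ -0.9975
θ = arccos(-0.9975) ≈ 175.9°

175.9°


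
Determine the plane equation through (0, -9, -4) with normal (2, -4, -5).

The plane through P with normal n = (a, b, c) satisfies n·(r - P) = 0,
i.e. ax + by + cz = a·x₀ + b·y₀ + c·z₀.
d = 2·0 + (-4)·(-9) + (-5)·(-4)
  = 0 + 36 + 20
  = 56
Equation: 2x - 4y - 5z = 56

2x - 4y - 5z = 56


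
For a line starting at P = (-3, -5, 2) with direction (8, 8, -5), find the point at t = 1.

P(t) = P + t·d
  = (-3 + 8·1, -5 + 8·1, 2 + (-5)·1)
  = (-3 + 8, -5 + 8, 2 - 5)
  = (5, 3, -3)

(5, 3, -3)


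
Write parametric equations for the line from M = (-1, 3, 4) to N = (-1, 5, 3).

Direction vector d = N - M = (-1 + 1, 5 - 3, 3 - 4) = (0, 2, -1)
Parametric form r = M + t·d:
x = -1, y = 3 + 2t, z = 4 - t

x = -1, y = 3 + 2t, z = 4 - t


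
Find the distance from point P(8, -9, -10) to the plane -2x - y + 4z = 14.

distance = |a·x₀ + b·y₀ + c·z₀ - d| / √(a² + b² + c²)
  = |(-2)·8 + (-1)·(-9) + 4·(-10) - 14| / √((-2)² + (-1)² + 4²)
  = |-16 + 9 - 40 - 14| / √(4 + 1 + 16)
  = |-61| / √21
  = 61 / 4.583
  ≈ 13.31

13.31


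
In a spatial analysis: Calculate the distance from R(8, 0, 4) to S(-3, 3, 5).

d = √[(x₂-x₁)² + (y₂-y₁)² + (z₂-z₁)²]
  = √[(-11)² + 3² + 1²]
  = √[121 + 9 + 1]
  = √131
  ≈ 11.45

11.45


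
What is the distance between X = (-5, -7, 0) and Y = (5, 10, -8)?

d = √[(x₂-x₁)² + (y₂-y₁)² + (z₂-z₁)²]
  = √[10² + 17² + (-8)²]
  = √[100 + 289 + 64]
  = √453
  ≈ 21.28

21.28


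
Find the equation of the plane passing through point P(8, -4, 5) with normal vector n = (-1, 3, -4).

The plane through P with normal n = (a, b, c) satisfies n·(r - P) = 0,
i.e. ax + by + cz = a·x₀ + b·y₀ + c·z₀.
d = (-1)·8 + 3·(-4) + (-4)·5
  = -8 - 12 - 20
  = -40
Equation: -x + 3y - 4z = -40

-x + 3y - 4z = -40


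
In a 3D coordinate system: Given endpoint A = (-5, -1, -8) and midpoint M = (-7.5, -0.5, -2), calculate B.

B = 2M - A
  = (2·(-7.5) - (-5), 2·(-0.5) - (-1), 2·(-2) - (-8))
  = (-15 + 5, -1 + 1, -4 + 8)
  = (-10, 0, 4)

(-10, 0, 4)


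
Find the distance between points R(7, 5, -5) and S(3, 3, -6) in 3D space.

d = √[(x₂-x₁)² + (y₂-y₁)² + (z₂-z₁)²]
  = √[(-4)² + (-2)² + (-1)²]
  = √[16 + 4 + 1]
  = √21
  ≈ 4.583

4.583


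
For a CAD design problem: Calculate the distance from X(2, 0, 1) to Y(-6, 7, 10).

d = √[(x₂-x₁)² + (y₂-y₁)² + (z₂-z₁)²]
  = √[(-8)² + 7² + 9²]
  = √[64 + 49 + 81]
  = √194
  ≈ 13.93

13.93


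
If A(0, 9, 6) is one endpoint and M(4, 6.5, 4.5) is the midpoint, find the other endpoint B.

B = 2M - A
  = (2·4 - 0, 2·6.5 - 9, 2·4.5 - 6)
  = (8 + 0, 13 - 9, 9 - 6)
  = (8, 4, 3)

(8, 4, 3)


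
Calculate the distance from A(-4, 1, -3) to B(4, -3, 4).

d = √[(x₂-x₁)² + (y₂-y₁)² + (z₂-z₁)²]
  = √[8² + (-4)² + 7²]
  = √[64 + 16 + 49]
  = √129
  ≈ 11.36

11.36


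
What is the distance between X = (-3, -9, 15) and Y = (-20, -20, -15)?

d = √[(x₂-x₁)² + (y₂-y₁)² + (z₂-z₁)²]
  = √[(-17)² + (-11)² + (-30)²]
  = √[289 + 121 + 900]
  = √1310
  ≈ 36.19

36.19


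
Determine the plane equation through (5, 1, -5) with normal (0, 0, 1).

The plane through P with normal n = (a, b, c) satisfies n·(r - P) = 0,
i.e. ax + by + cz = a·x₀ + b·y₀ + c·z₀.
d = 0·5 + 0·1 + 1·(-5)
  = 0 + 0 - 5
  = -5
Equation: z = -5

z = -5


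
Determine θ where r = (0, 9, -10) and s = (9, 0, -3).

r·s = 0·9 + 9·0 + (-10)·(-3) = 0 + 0 + 30 = 30
|r| = √(0² + 9² + (-10)²) = √181 ≈ 13.45
|s| = √(9² + 0² + (-3)²) = √90 ≈ 9.487
cos θ = (r·s)/(|r||s|) = 30/(13.45·9.487) ≈ 0.2351
θ = arccos(0.2351) ≈ 76.41°

76.41°


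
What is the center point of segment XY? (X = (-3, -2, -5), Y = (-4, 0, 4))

M = ((x₁+x₂)/2, (y₁+y₂)/2, (z₁+z₂)/2)
  = ((-3 - 4)/2, (-2 + 0)/2, (-5 + 4)/2)
  = (-7/2, -2/2, -1/2)
  = (-3.5, -1, -0.5)

(-3.5, -1, -0.5)


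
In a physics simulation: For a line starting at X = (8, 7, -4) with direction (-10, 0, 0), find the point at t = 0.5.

P(t) = X + t·d
  = (8 + (-10)·0.5, 7 + 0·0.5, -4 + 0·0.5)
  = (8 - 5, 7 + 0, -4 + 0)
  = (3, 7, -4)

(3, 7, -4)


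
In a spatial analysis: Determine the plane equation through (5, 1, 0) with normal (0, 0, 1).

The plane through P with normal n = (a, b, c) satisfies n·(r - P) = 0,
i.e. ax + by + cz = a·x₀ + b·y₀ + c·z₀.
d = 0·5 + 0·1 + 1·0
  = 0 + 0 + 0
  = 0
Equation: z = 0

z = 0


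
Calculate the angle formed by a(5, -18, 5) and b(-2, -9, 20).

a·b = 5·(-2) + (-18)·(-9) + 5·20 = -10 + 162 + 100 = 252
|a| = √(5² + (-18)² + 5²) = √374 ≈ 19.34
|b| = √((-2)² + (-9)² + 20²) = √485 ≈ 22.02
cos θ = (a·b)/(|a||b|) = 252/(19.34·22.02) ≈ 0.5917
θ = arccos(0.5917) ≈ 53.72°

53.72°


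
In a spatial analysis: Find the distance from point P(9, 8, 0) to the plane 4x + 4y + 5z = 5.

distance = |a·x₀ + b·y₀ + c·z₀ - d| / √(a² + b² + c²)
  = |4·9 + 4·8 + 5·0 - 5| / √(4² + 4² + 5²)
  = |36 + 32 + 0 - 5| / √(16 + 16 + 25)
  = |63| / √57
  = 63 / 7.55
  ≈ 8.345

8.345


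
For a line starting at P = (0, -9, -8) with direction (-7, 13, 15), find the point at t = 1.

P(t) = P + t·d
  = (0 + (-7)·1, -9 + 13·1, -8 + 15·1)
  = (0 - 7, -9 + 13, -8 + 15)
  = (-7, 4, 7)

(-7, 4, 7)


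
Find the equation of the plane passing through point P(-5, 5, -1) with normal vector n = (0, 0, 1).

The plane through P with normal n = (a, b, c) satisfies n·(r - P) = 0,
i.e. ax + by + cz = a·x₀ + b·y₀ + c·z₀.
d = 0·(-5) + 0·5 + 1·(-1)
  = 0 + 0 - 1
  = -1
Equation: z = -1

z = -1


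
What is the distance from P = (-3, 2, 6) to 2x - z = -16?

distance = |a·x₀ + b·y₀ + c·z₀ - d| / √(a² + b² + c²)
  = |2·(-3) + 0·2 + (-1)·6 - (-16)| / √(2² + 0² + (-1)²)
  = |-6 + 0 - 6 + 16| / √(4 + 0 + 1)
  = |4| / √5
  = 4 / 2.236
  ≈ 1.789

1.789


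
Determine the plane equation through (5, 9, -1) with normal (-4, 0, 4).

The plane through P with normal n = (a, b, c) satisfies n·(r - P) = 0,
i.e. ax + by + cz = a·x₀ + b·y₀ + c·z₀.
d = (-4)·5 + 0·9 + 4·(-1)
  = -20 + 0 - 4
  = -24
Equation: -4x + 4z = -24

-4x + 4z = -24


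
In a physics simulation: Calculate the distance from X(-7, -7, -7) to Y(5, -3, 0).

d = √[(x₂-x₁)² + (y₂-y₁)² + (z₂-z₁)²]
  = √[12² + 4² + 7²]
  = √[144 + 16 + 49]
  = √209
  ≈ 14.46

14.46


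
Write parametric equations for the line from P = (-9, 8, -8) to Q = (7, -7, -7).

Direction vector d = Q - P = (7 + 9, -7 - 8, -7 + 8) = (16, -15, 1)
Parametric form r = P + t·d:
x = -9 + 16t, y = 8 - 15t, z = -8 + t

x = -9 + 16t, y = 8 - 15t, z = -8 + t


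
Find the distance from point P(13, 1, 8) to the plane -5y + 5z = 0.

distance = |a·x₀ + b·y₀ + c·z₀ - d| / √(a² + b² + c²)
  = |0·13 + (-5)·1 + 5·8 - 0| / √(0² + (-5)² + 5²)
  = |0 - 5 + 40 + 0| / √(0 + 25 + 25)
  = |35| / √50
  = 35 / 7.071
  ≈ 4.95

4.95


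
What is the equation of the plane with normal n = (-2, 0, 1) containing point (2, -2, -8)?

The plane through P with normal n = (a, b, c) satisfies n·(r - P) = 0,
i.e. ax + by + cz = a·x₀ + b·y₀ + c·z₀.
d = (-2)·2 + 0·(-2) + 1·(-8)
  = -4 + 0 - 8
  = -12
Equation: -2x + z = -12

-2x + z = -12


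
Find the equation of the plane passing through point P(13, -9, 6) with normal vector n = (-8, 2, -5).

The plane through P with normal n = (a, b, c) satisfies n·(r - P) = 0,
i.e. ax + by + cz = a·x₀ + b·y₀ + c·z₀.
d = (-8)·13 + 2·(-9) + (-5)·6
  = -104 - 18 - 30
  = -152
Equation: -8x + 2y - 5z = -152

-8x + 2y - 5z = -152


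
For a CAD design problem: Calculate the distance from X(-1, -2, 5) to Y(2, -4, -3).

d = √[(x₂-x₁)² + (y₂-y₁)² + (z₂-z₁)²]
  = √[3² + (-2)² + (-8)²]
  = √[9 + 4 + 64]
  = √77
  ≈ 8.775

8.775


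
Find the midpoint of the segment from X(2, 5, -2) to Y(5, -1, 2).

M = ((x₁+x₂)/2, (y₁+y₂)/2, (z₁+z₂)/2)
  = ((2 + 5)/2, (5 - 1)/2, (-2 + 2)/2)
  = (7/2, 4/2, 0/2)
  = (3.5, 2, 0)

(3.5, 2, 0)


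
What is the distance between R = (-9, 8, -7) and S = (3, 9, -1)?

d = √[(x₂-x₁)² + (y₂-y₁)² + (z₂-z₁)²]
  = √[12² + 1² + 6²]
  = √[144 + 1 + 36]
  = √181
  ≈ 13.45

13.45


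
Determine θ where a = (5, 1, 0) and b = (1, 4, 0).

a·b = 5·1 + 1·4 + 0·0 = 5 + 4 + 0 = 9
|a| = √(5² + 1² + 0²) = √26 ≈ 5.099
|b| = √(1² + 4² + 0²) = √17 ≈ 4.123
cos θ = (a·b)/(|a||b|) = 9/(5.099·4.123) ≈ 0.4281
θ = arccos(0.4281) ≈ 64.65°

64.65°


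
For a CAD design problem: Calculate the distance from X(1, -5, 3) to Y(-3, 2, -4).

d = √[(x₂-x₁)² + (y₂-y₁)² + (z₂-z₁)²]
  = √[(-4)² + 7² + (-7)²]
  = √[16 + 49 + 49]
  = √114
  ≈ 10.68

10.68


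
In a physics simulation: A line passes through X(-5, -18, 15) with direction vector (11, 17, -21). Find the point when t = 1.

P(t) = X + t·d
  = (-5 + 11·1, -18 + 17·1, 15 + (-21)·1)
  = (-5 + 11, -18 + 17, 15 - 21)
  = (6, -1, -6)

(6, -1, -6)


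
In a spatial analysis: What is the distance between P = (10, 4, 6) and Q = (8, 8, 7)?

d = √[(x₂-x₁)² + (y₂-y₁)² + (z₂-z₁)²]
  = √[(-2)² + 4² + 1²]
  = √[4 + 16 + 1]
  = √21
  ≈ 4.583

4.583


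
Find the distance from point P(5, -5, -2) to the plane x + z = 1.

distance = |a·x₀ + b·y₀ + c·z₀ - d| / √(a² + b² + c²)
  = |1·5 + 0·(-5) + 1·(-2) - 1| / √(1² + 0² + 1²)
  = |5 + 0 - 2 - 1| / √(1 + 0 + 1)
  = |2| / √2
  = 2 / 1.414
  ≈ 1.414

1.414


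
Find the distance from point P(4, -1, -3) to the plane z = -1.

distance = |a·x₀ + b·y₀ + c·z₀ - d| / √(a² + b² + c²)
  = |0·4 + 0·(-1) + 1·(-3) - (-1)| / √(0² + 0² + 1²)
  = |0 + 0 - 3 + 1| / √(0 + 0 + 1)
  = |-2| / √1
  = 2 / 1
  ≈ 2

2


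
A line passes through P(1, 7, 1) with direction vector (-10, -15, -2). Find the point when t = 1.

P(t) = P + t·d
  = (1 + (-10)·1, 7 + (-15)·1, 1 + (-2)·1)
  = (1 - 10, 7 - 15, 1 - 2)
  = (-9, -8, -1)

(-9, -8, -1)


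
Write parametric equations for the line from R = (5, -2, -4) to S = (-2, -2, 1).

Direction vector d = S - R = (-2 - 5, -2 + 2, 1 + 4) = (-7, 0, 5)
Parametric form r = R + t·d:
x = 5 - 7t, y = -2, z = -4 + 5t

x = 5 - 7t, y = -2, z = -4 + 5t


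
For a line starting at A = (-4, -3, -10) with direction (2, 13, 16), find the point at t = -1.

P(t) = A + t·d
  = (-4 + 2·(-1), -3 + 13·(-1), -10 + 16·(-1))
  = (-4 - 2, -3 - 13, -10 - 16)
  = (-6, -16, -26)

(-6, -16, -26)


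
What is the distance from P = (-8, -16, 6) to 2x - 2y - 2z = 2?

distance = |a·x₀ + b·y₀ + c·z₀ - d| / √(a² + b² + c²)
  = |2·(-8) + (-2)·(-16) + (-2)·6 - 2| / √(2² + (-2)² + (-2)²)
  = |-16 + 32 - 12 - 2| / √(4 + 4 + 4)
  = |2| / √12
  = 2 / 3.464
  ≈ 0.5774

0.5774


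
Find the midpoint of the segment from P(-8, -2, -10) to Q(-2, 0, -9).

M = ((x₁+x₂)/2, (y₁+y₂)/2, (z₁+z₂)/2)
  = ((-8 - 2)/2, (-2 + 0)/2, (-10 - 9)/2)
  = (-10/2, -2/2, -19/2)
  = (-5, -1, -9.5)

(-5, -1, -9.5)


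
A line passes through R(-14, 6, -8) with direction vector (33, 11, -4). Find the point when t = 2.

P(t) = R + t·d
  = (-14 + 33·2, 6 + 11·2, -8 + (-4)·2)
  = (-14 + 66, 6 + 22, -8 - 8)
  = (52, 28, -16)

(52, 28, -16)


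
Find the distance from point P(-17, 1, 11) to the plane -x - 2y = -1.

distance = |a·x₀ + b·y₀ + c·z₀ - d| / √(a² + b² + c²)
  = |(-1)·(-17) + (-2)·1 + 0·11 - (-1)| / √((-1)² + (-2)² + 0²)
  = |17 - 2 + 0 + 1| / √(1 + 4 + 0)
  = |16| / √5
  = 16 / 2.236
  ≈ 7.155

7.155


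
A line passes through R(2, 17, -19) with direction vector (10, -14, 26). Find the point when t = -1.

P(t) = R + t·d
  = (2 + 10·(-1), 17 + (-14)·(-1), -19 + 26·(-1))
  = (2 - 10, 17 + 14, -19 - 26)
  = (-8, 31, -45)

(-8, 31, -45)


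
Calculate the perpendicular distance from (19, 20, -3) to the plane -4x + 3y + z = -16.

distance = |a·x₀ + b·y₀ + c·z₀ - d| / √(a² + b² + c²)
  = |(-4)·19 + 3·20 + 1·(-3) - (-16)| / √((-4)² + 3² + 1²)
  = |-76 + 60 - 3 + 16| / √(16 + 9 + 1)
  = |-3| / √26
  = 3 / 5.099
  ≈ 0.5883

0.5883


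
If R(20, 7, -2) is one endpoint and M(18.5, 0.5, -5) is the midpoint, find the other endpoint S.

S = 2M - R
  = (2·18.5 - 20, 2·0.5 - 7, 2·(-5) - (-2))
  = (37 - 20, 1 - 7, -10 + 2)
  = (17, -6, -8)

(17, -6, -8)


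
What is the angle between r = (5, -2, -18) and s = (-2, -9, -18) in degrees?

r·s = 5·(-2) + (-2)·(-9) + (-18)·(-18) = -10 + 18 + 324 = 332
|r| = √(5² + (-2)² + (-18)²) = √353 ≈ 18.79
|s| = √((-2)² + (-9)² + (-18)²) = √409 ≈ 20.22
cos θ = (r·s)/(|r||s|) = 332/(18.79·20.22) ≈ 0.8738
θ = arccos(0.8738) ≈ 29.1°

29.1°


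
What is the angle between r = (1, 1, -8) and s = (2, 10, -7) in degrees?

r·s = 1·2 + 1·10 + (-8)·(-7) = 2 + 10 + 56 = 68
|r| = √(1² + 1² + (-8)²) = √66 ≈ 8.124
|s| = √(2² + 10² + (-7)²) = √153 ≈ 12.37
cos θ = (r·s)/(|r||s|) = 68/(8.124·12.37) ≈ 0.6767
θ = arccos(0.6767) ≈ 47.41°

47.41°


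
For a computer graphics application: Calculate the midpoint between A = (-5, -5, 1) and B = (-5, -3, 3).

M = ((x₁+x₂)/2, (y₁+y₂)/2, (z₁+z₂)/2)
  = ((-5 - 5)/2, (-5 - 3)/2, (1 + 3)/2)
  = (-10/2, -8/2, 4/2)
  = (-5, -4, 2)

(-5, -4, 2)


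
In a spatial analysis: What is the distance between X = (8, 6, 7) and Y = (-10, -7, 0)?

d = √[(x₂-x₁)² + (y₂-y₁)² + (z₂-z₁)²]
  = √[(-18)² + (-13)² + (-7)²]
  = √[324 + 169 + 49]
  = √542
  ≈ 23.28

23.28


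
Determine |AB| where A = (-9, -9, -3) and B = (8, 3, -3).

d = √[(x₂-x₁)² + (y₂-y₁)² + (z₂-z₁)²]
  = √[17² + 12² + 0²]
  = √[289 + 144 + 0]
  = √433
  ≈ 20.81

20.81


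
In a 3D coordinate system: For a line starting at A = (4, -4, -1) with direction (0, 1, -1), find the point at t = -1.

P(t) = A + t·d
  = (4 + 0·(-1), -4 + 1·(-1), -1 + (-1)·(-1))
  = (4 + 0, -4 - 1, -1 + 1)
  = (4, -5, 0)

(4, -5, 0)


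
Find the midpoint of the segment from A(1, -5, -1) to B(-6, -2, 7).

M = ((x₁+x₂)/2, (y₁+y₂)/2, (z₁+z₂)/2)
  = ((1 - 6)/2, (-5 - 2)/2, (-1 + 7)/2)
  = (-5/2, -7/2, 6/2)
  = (-2.5, -3.5, 3)

(-2.5, -3.5, 3)


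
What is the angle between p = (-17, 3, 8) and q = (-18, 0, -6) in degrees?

p·q = (-17)·(-18) + 3·0 + 8·(-6) = 306 + 0 - 48 = 258
|p| = √((-17)² + 3² + 8²) = √362 ≈ 19.03
|q| = √((-18)² + 0² + (-6)²) = √360 ≈ 18.97
cos θ = (p·q)/(|p||q|) = 258/(19.03·18.97) ≈ 0.7147
θ = arccos(0.7147) ≈ 44.38°

44.38°


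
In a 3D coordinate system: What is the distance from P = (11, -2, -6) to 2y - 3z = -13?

distance = |a·x₀ + b·y₀ + c·z₀ - d| / √(a² + b² + c²)
  = |0·11 + 2·(-2) + (-3)·(-6) - (-13)| / √(0² + 2² + (-3)²)
  = |0 - 4 + 18 + 13| / √(0 + 4 + 9)
  = |27| / √13
  = 27 / 3.606
  ≈ 7.488

7.488


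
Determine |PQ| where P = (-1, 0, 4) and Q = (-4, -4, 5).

d = √[(x₂-x₁)² + (y₂-y₁)² + (z₂-z₁)²]
  = √[(-3)² + (-4)² + 1²]
  = √[9 + 16 + 1]
  = √26
  ≈ 5.099

5.099


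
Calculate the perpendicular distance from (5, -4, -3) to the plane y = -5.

distance = |a·x₀ + b·y₀ + c·z₀ - d| / √(a² + b² + c²)
  = |0·5 + 1·(-4) + 0·(-3) - (-5)| / √(0² + 1² + 0²)
  = |0 - 4 + 0 + 5| / √(0 + 1 + 0)
  = |1| / √1
  = 1 / 1
  ≈ 1

1


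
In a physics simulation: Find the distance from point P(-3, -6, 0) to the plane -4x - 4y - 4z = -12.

distance = |a·x₀ + b·y₀ + c·z₀ - d| / √(a² + b² + c²)
  = |(-4)·(-3) + (-4)·(-6) + (-4)·0 - (-12)| / √((-4)² + (-4)² + (-4)²)
  = |12 + 24 + 0 + 12| / √(16 + 16 + 16)
  = |48| / √48
  = 48 / 6.928
  ≈ 6.928

6.928


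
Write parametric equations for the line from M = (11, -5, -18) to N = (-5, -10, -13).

Direction vector d = N - M = (-5 - 11, -10 + 5, -13 + 18) = (-16, -5, 5)
Parametric form r = M + t·d:
x = 11 - 16t, y = -5 - 5t, z = -18 + 5t

x = 11 - 16t, y = -5 - 5t, z = -18 + 5t


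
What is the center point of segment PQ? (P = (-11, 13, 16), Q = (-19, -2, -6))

M = ((x₁+x₂)/2, (y₁+y₂)/2, (z₁+z₂)/2)
  = ((-11 - 19)/2, (13 - 2)/2, (16 - 6)/2)
  = (-30/2, 11/2, 10/2)
  = (-15, 5.5, 5)

(-15, 5.5, 5)


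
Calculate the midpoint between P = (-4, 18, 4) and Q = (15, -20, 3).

M = ((x₁+x₂)/2, (y₁+y₂)/2, (z₁+z₂)/2)
  = ((-4 + 15)/2, (18 - 20)/2, (4 + 3)/2)
  = (11/2, -2/2, 7/2)
  = (5.5, -1, 3.5)

(5.5, -1, 3.5)


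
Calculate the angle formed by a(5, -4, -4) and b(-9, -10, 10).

a·b = 5·(-9) + (-4)·(-10) + (-4)·10 = -45 + 40 - 40 = -45
|a| = √(5² + (-4)² + (-4)²) = √57 ≈ 7.55
|b| = √((-9)² + (-10)² + 10²) = √281 ≈ 16.76
cos θ = (a·b)/(|a||b|) = -45/(7.55·16.76) ≈ -0.3556
θ = arccos(-0.3556) ≈ 110.8°

110.8°


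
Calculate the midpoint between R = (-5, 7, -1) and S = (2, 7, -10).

M = ((x₁+x₂)/2, (y₁+y₂)/2, (z₁+z₂)/2)
  = ((-5 + 2)/2, (7 + 7)/2, (-1 - 10)/2)
  = (-3/2, 14/2, -11/2)
  = (-1.5, 7, -5.5)

(-1.5, 7, -5.5)


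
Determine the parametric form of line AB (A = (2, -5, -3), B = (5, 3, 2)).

Direction vector d = B - A = (5 - 2, 3 + 5, 2 + 3) = (3, 8, 5)
Parametric form r = A + t·d:
x = 2 + 3t, y = -5 + 8t, z = -3 + 5t

x = 2 + 3t, y = -5 + 8t, z = -3 + 5t


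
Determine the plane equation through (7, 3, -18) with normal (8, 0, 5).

The plane through P with normal n = (a, b, c) satisfies n·(r - P) = 0,
i.e. ax + by + cz = a·x₀ + b·y₀ + c·z₀.
d = 8·7 + 0·3 + 5·(-18)
  = 56 + 0 - 90
  = -34
Equation: 8x + 5z = -34

8x + 5z = -34


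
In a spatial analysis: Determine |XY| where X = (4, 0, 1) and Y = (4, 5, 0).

d = √[(x₂-x₁)² + (y₂-y₁)² + (z₂-z₁)²]
  = √[0² + 5² + (-1)²]
  = √[0 + 25 + 1]
  = √26
  ≈ 5.099

5.099


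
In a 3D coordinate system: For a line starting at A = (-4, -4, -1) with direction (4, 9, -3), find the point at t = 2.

P(t) = A + t·d
  = (-4 + 4·2, -4 + 9·2, -1 + (-3)·2)
  = (-4 + 8, -4 + 18, -1 - 6)
  = (4, 14, -7)

(4, 14, -7)


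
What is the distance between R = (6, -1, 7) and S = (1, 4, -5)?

d = √[(x₂-x₁)² + (y₂-y₁)² + (z₂-z₁)²]
  = √[(-5)² + 5² + (-12)²]
  = √[25 + 25 + 144]
  = √194
  ≈ 13.93

13.93


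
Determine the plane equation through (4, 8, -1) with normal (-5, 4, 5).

The plane through P with normal n = (a, b, c) satisfies n·(r - P) = 0,
i.e. ax + by + cz = a·x₀ + b·y₀ + c·z₀.
d = (-5)·4 + 4·8 + 5·(-1)
  = -20 + 32 - 5
  = 7
Equation: -5x + 4y + 5z = 7

-5x + 4y + 5z = 7


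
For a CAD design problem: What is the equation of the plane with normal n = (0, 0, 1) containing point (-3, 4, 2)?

The plane through P with normal n = (a, b, c) satisfies n·(r - P) = 0,
i.e. ax + by + cz = a·x₀ + b·y₀ + c·z₀.
d = 0·(-3) + 0·4 + 1·2
  = 0 + 0 + 2
  = 2
Equation: z = 2

z = 2


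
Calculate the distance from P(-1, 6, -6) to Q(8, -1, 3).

d = √[(x₂-x₁)² + (y₂-y₁)² + (z₂-z₁)²]
  = √[9² + (-7)² + 9²]
  = √[81 + 49 + 81]
  = √211
  ≈ 14.53

14.53


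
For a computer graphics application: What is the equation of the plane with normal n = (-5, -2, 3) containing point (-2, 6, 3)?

The plane through P with normal n = (a, b, c) satisfies n·(r - P) = 0,
i.e. ax + by + cz = a·x₀ + b·y₀ + c·z₀.
d = (-5)·(-2) + (-2)·6 + 3·3
  = 10 - 12 + 9
  = 7
Equation: -5x - 2y + 3z = 7

-5x - 2y + 3z = 7


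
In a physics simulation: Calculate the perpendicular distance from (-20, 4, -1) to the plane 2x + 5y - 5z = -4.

distance = |a·x₀ + b·y₀ + c·z₀ - d| / √(a² + b² + c²)
  = |2·(-20) + 5·4 + (-5)·(-1) - (-4)| / √(2² + 5² + (-5)²)
  = |-40 + 20 + 5 + 4| / √(4 + 25 + 25)
  = |-11| / √54
  = 11 / 7.348
  ≈ 1.497

1.497


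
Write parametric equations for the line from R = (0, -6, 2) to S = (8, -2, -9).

Direction vector d = S - R = (8 + 0, -2 + 6, -9 - 2) = (8, 4, -11)
Parametric form r = R + t·d:
x = 0 + 8t, y = -6 + 4t, z = 2 - 11t

x = 0 + 8t, y = -6 + 4t, z = 2 - 11t


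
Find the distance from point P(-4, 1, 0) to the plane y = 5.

distance = |a·x₀ + b·y₀ + c·z₀ - d| / √(a² + b² + c²)
  = |0·(-4) + 1·1 + 0·0 - 5| / √(0² + 1² + 0²)
  = |0 + 1 + 0 - 5| / √(0 + 1 + 0)
  = |-4| / √1
  = 4 / 1
  ≈ 4

4


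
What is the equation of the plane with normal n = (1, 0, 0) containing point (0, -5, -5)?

The plane through P with normal n = (a, b, c) satisfies n·(r - P) = 0,
i.e. ax + by + cz = a·x₀ + b·y₀ + c·z₀.
d = 1·0 + 0·(-5) + 0·(-5)
  = 0 + 0 + 0
  = 0
Equation: x = 0

x = 0


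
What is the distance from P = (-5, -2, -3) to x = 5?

distance = |a·x₀ + b·y₀ + c·z₀ - d| / √(a² + b² + c²)
  = |1·(-5) + 0·(-2) + 0·(-3) - 5| / √(1² + 0² + 0²)
  = |-5 + 0 + 0 - 5| / √(1 + 0 + 0)
  = |-10| / √1
  = 10 / 1
  ≈ 10

10


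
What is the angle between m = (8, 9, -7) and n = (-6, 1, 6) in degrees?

m·n = 8·(-6) + 9·1 + (-7)·6 = -48 + 9 - 42 = -81
|m| = √(8² + 9² + (-7)²) = √194 ≈ 13.93
|n| = √((-6)² + 1² + 6²) = √73 ≈ 8.544
cos θ = (m·n)/(|m||n|) = -81/(13.93·8.544) ≈ -0.6806
θ = arccos(-0.6806) ≈ 132.9°

132.9°


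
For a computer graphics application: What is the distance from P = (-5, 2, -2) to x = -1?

distance = |a·x₀ + b·y₀ + c·z₀ - d| / √(a² + b² + c²)
  = |1·(-5) + 0·2 + 0·(-2) - (-1)| / √(1² + 0² + 0²)
  = |-5 + 0 + 0 + 1| / √(1 + 0 + 0)
  = |-4| / √1
  = 4 / 1
  ≈ 4

4


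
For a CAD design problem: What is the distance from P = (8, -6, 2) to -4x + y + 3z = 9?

distance = |a·x₀ + b·y₀ + c·z₀ - d| / √(a² + b² + c²)
  = |(-4)·8 + 1·(-6) + 3·2 - 9| / √((-4)² + 1² + 3²)
  = |-32 - 6 + 6 - 9| / √(16 + 1 + 9)
  = |-41| / √26
  = 41 / 5.099
  ≈ 8.041

8.041


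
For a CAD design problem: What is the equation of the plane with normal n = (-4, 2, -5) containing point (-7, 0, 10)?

The plane through P with normal n = (a, b, c) satisfies n·(r - P) = 0,
i.e. ax + by + cz = a·x₀ + b·y₀ + c·z₀.
d = (-4)·(-7) + 2·0 + (-5)·10
  = 28 + 0 - 50
  = -22
Equation: -4x + 2y - 5z = -22

-4x + 2y - 5z = -22


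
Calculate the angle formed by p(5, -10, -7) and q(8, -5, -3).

p·q = 5·8 + (-10)·(-5) + (-7)·(-3) = 40 + 50 + 21 = 111
|p| = √(5² + (-10)² + (-7)²) = √174 ≈ 13.19
|q| = √(8² + (-5)² + (-3)²) = √98 ≈ 9.899
cos θ = (p·q)/(|p||q|) = 111/(13.19·9.899) ≈ 0.85
θ = arccos(0.85) ≈ 31.78°

31.78°


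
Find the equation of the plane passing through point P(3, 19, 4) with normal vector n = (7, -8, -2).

The plane through P with normal n = (a, b, c) satisfies n·(r - P) = 0,
i.e. ax + by + cz = a·x₀ + b·y₀ + c·z₀.
d = 7·3 + (-8)·19 + (-2)·4
  = 21 - 152 - 8
  = -139
Equation: 7x - 8y - 2z = -139

7x - 8y - 2z = -139


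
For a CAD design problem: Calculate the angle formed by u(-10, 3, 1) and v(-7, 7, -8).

u·v = (-10)·(-7) + 3·7 + 1·(-8) = 70 + 21 - 8 = 83
|u| = √((-10)² + 3² + 1²) = √110 ≈ 10.49
|v| = √((-7)² + 7² + (-8)²) = √162 ≈ 12.73
cos θ = (u·v)/(|u||v|) = 83/(10.49·12.73) ≈ 0.6218
θ = arccos(0.6218) ≈ 51.56°

51.56°


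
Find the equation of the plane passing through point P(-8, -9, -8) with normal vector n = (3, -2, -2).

The plane through P with normal n = (a, b, c) satisfies n·(r - P) = 0,
i.e. ax + by + cz = a·x₀ + b·y₀ + c·z₀.
d = 3·(-8) + (-2)·(-9) + (-2)·(-8)
  = -24 + 18 + 16
  = 10
Equation: 3x - 2y - 2z = 10

3x - 2y - 2z = 10


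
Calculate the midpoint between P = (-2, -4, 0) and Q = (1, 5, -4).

M = ((x₁+x₂)/2, (y₁+y₂)/2, (z₁+z₂)/2)
  = ((-2 + 1)/2, (-4 + 5)/2, (0 - 4)/2)
  = (-1/2, 1/2, -4/2)
  = (-0.5, 0.5, -2)

(-0.5, 0.5, -2)


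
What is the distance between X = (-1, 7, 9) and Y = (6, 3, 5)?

d = √[(x₂-x₁)² + (y₂-y₁)² + (z₂-z₁)²]
  = √[7² + (-4)² + (-4)²]
  = √[49 + 16 + 16]
  = √81
  ≈ 9

9


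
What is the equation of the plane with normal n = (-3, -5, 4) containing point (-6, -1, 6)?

The plane through P with normal n = (a, b, c) satisfies n·(r - P) = 0,
i.e. ax + by + cz = a·x₀ + b·y₀ + c·z₀.
d = (-3)·(-6) + (-5)·(-1) + 4·6
  = 18 + 5 + 24
  = 47
Equation: -3x - 5y + 4z = 47

-3x - 5y + 4z = 47


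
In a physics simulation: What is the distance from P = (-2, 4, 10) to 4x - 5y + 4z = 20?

distance = |a·x₀ + b·y₀ + c·z₀ - d| / √(a² + b² + c²)
  = |4·(-2) + (-5)·4 + 4·10 - 20| / √(4² + (-5)² + 4²)
  = |-8 - 20 + 40 - 20| / √(16 + 25 + 16)
  = |-8| / √57
  = 8 / 7.55
  ≈ 1.06

1.06


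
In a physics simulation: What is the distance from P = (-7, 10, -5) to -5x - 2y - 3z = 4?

distance = |a·x₀ + b·y₀ + c·z₀ - d| / √(a² + b² + c²)
  = |(-5)·(-7) + (-2)·10 + (-3)·(-5) - 4| / √((-5)² + (-2)² + (-3)²)
  = |35 - 20 + 15 - 4| / √(25 + 4 + 9)
  = |26| / √38
  = 26 / 6.164
  ≈ 4.218

4.218


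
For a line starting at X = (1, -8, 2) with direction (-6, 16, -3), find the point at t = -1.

P(t) = X + t·d
  = (1 + (-6)·(-1), -8 + 16·(-1), 2 + (-3)·(-1))
  = (1 + 6, -8 - 16, 2 + 3)
  = (7, -24, 5)

(7, -24, 5)


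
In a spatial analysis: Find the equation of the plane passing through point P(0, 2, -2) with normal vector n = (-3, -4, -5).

The plane through P with normal n = (a, b, c) satisfies n·(r - P) = 0,
i.e. ax + by + cz = a·x₀ + b·y₀ + c·z₀.
d = (-3)·0 + (-4)·2 + (-5)·(-2)
  = 0 - 8 + 10
  = 2
Equation: -3x - 4y - 5z = 2

-3x - 4y - 5z = 2


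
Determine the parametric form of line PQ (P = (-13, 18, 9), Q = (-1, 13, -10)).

Direction vector d = Q - P = (-1 + 13, 13 - 18, -10 - 9) = (12, -5, -19)
Parametric form r = P + t·d:
x = -13 + 12t, y = 18 - 5t, z = 9 - 19t

x = -13 + 12t, y = 18 - 5t, z = 9 - 19t


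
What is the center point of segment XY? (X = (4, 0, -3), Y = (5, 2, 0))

M = ((x₁+x₂)/2, (y₁+y₂)/2, (z₁+z₂)/2)
  = ((4 + 5)/2, (0 + 2)/2, (-3 + 0)/2)
  = (9/2, 2/2, -3/2)
  = (4.5, 1, -1.5)

(4.5, 1, -1.5)


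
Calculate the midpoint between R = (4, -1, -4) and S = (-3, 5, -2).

M = ((x₁+x₂)/2, (y₁+y₂)/2, (z₁+z₂)/2)
  = ((4 - 3)/2, (-1 + 5)/2, (-4 - 2)/2)
  = (1/2, 4/2, -6/2)
  = (0.5, 2, -3)

(0.5, 2, -3)


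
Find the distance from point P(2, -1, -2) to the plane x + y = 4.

distance = |a·x₀ + b·y₀ + c·z₀ - d| / √(a² + b² + c²)
  = |1·2 + 1·(-1) + 0·(-2) - 4| / √(1² + 1² + 0²)
  = |2 - 1 + 0 - 4| / √(1 + 1 + 0)
  = |-3| / √2
  = 3 / 1.414
  ≈ 2.121

2.121


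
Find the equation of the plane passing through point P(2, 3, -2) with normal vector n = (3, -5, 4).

The plane through P with normal n = (a, b, c) satisfies n·(r - P) = 0,
i.e. ax + by + cz = a·x₀ + b·y₀ + c·z₀.
d = 3·2 + (-5)·3 + 4·(-2)
  = 6 - 15 - 8
  = -17
Equation: 3x - 5y + 4z = -17

3x - 5y + 4z = -17


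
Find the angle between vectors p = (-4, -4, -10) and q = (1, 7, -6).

p·q = (-4)·1 + (-4)·7 + (-10)·(-6) = -4 - 28 + 60 = 28
|p| = √((-4)² + (-4)² + (-10)²) = √132 ≈ 11.49
|q| = √(1² + 7² + (-6)²) = √86 ≈ 9.274
cos θ = (p·q)/(|p||q|) = 28/(11.49·9.274) ≈ 0.2628
θ = arccos(0.2628) ≈ 74.76°

74.76°


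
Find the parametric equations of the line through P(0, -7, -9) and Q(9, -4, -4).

Direction vector d = Q - P = (9 + 0, -4 + 7, -4 + 9) = (9, 3, 5)
Parametric form r = P + t·d:
x = 0 + 9t, y = -7 + 3t, z = -9 + 5t

x = 0 + 9t, y = -7 + 3t, z = -9 + 5t


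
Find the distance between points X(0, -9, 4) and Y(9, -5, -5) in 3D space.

d = √[(x₂-x₁)² + (y₂-y₁)² + (z₂-z₁)²]
  = √[9² + 4² + (-9)²]
  = √[81 + 16 + 81]
  = √178
  ≈ 13.34

13.34


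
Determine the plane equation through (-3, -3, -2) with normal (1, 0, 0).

The plane through P with normal n = (a, b, c) satisfies n·(r - P) = 0,
i.e. ax + by + cz = a·x₀ + b·y₀ + c·z₀.
d = 1·(-3) + 0·(-3) + 0·(-2)
  = -3 + 0 + 0
  = -3
Equation: x = -3

x = -3


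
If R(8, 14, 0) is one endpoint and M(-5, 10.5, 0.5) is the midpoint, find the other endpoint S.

S = 2M - R
  = (2·(-5) - 8, 2·10.5 - 14, 2·0.5 - 0)
  = (-10 - 8, 21 - 14, 1 + 0)
  = (-18, 7, 1)

(-18, 7, 1)


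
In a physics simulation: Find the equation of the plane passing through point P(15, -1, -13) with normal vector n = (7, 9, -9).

The plane through P with normal n = (a, b, c) satisfies n·(r - P) = 0,
i.e. ax + by + cz = a·x₀ + b·y₀ + c·z₀.
d = 7·15 + 9·(-1) + (-9)·(-13)
  = 105 - 9 + 117
  = 213
Equation: 7x + 9y - 9z = 213

7x + 9y - 9z = 213


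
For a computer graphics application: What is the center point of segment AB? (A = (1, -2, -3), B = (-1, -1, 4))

M = ((x₁+x₂)/2, (y₁+y₂)/2, (z₁+z₂)/2)
  = ((1 - 1)/2, (-2 - 1)/2, (-3 + 4)/2)
  = (0/2, -3/2, 1/2)
  = (0, -1.5, 0.5)

(0, -1.5, 0.5)


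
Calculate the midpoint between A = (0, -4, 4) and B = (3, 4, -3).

M = ((x₁+x₂)/2, (y₁+y₂)/2, (z₁+z₂)/2)
  = ((0 + 3)/2, (-4 + 4)/2, (4 - 3)/2)
  = (3/2, 0/2, 1/2)
  = (1.5, 0, 0.5)

(1.5, 0, 0.5)


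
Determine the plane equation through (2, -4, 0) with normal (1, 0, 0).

The plane through P with normal n = (a, b, c) satisfies n·(r - P) = 0,
i.e. ax + by + cz = a·x₀ + b·y₀ + c·z₀.
d = 1·2 + 0·(-4) + 0·0
  = 2 + 0 + 0
  = 2
Equation: x = 2

x = 2


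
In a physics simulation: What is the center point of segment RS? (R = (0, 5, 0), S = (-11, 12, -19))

M = ((x₁+x₂)/2, (y₁+y₂)/2, (z₁+z₂)/2)
  = ((0 - 11)/2, (5 + 12)/2, (0 - 19)/2)
  = (-11/2, 17/2, -19/2)
  = (-5.5, 8.5, -9.5)

(-5.5, 8.5, -9.5)


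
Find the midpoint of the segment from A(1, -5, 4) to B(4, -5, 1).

M = ((x₁+x₂)/2, (y₁+y₂)/2, (z₁+z₂)/2)
  = ((1 + 4)/2, (-5 - 5)/2, (4 + 1)/2)
  = (5/2, -10/2, 5/2)
  = (2.5, -5, 2.5)

(2.5, -5, 2.5)


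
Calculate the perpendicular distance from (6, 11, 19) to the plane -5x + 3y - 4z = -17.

distance = |a·x₀ + b·y₀ + c·z₀ - d| / √(a² + b² + c²)
  = |(-5)·6 + 3·11 + (-4)·19 - (-17)| / √((-5)² + 3² + (-4)²)
  = |-30 + 33 - 76 + 17| / √(25 + 9 + 16)
  = |-56| / √50
  = 56 / 7.071
  ≈ 7.92

7.92


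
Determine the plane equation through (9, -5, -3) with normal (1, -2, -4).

The plane through P with normal n = (a, b, c) satisfies n·(r - P) = 0,
i.e. ax + by + cz = a·x₀ + b·y₀ + c·z₀.
d = 1·9 + (-2)·(-5) + (-4)·(-3)
  = 9 + 10 + 12
  = 31
Equation: x - 2y - 4z = 31

x - 2y - 4z = 31


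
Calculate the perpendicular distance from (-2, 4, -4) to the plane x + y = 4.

distance = |a·x₀ + b·y₀ + c·z₀ - d| / √(a² + b² + c²)
  = |1·(-2) + 1·4 + 0·(-4) - 4| / √(1² + 1² + 0²)
  = |-2 + 4 + 0 - 4| / √(1 + 1 + 0)
  = |-2| / √2
  = 2 / 1.414
  ≈ 1.414

1.414


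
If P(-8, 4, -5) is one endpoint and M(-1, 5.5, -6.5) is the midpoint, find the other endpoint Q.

Q = 2M - P
  = (2·(-1) - (-8), 2·5.5 - 4, 2·(-6.5) - (-5))
  = (-2 + 8, 11 - 4, -13 + 5)
  = (6, 7, -8)

(6, 7, -8)


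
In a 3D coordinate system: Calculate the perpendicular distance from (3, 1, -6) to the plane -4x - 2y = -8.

distance = |a·x₀ + b·y₀ + c·z₀ - d| / √(a² + b² + c²)
  = |(-4)·3 + (-2)·1 + 0·(-6) - (-8)| / √((-4)² + (-2)² + 0²)
  = |-12 - 2 + 0 + 8| / √(16 + 4 + 0)
  = |-6| / √20
  = 6 / 4.472
  ≈ 1.342

1.342


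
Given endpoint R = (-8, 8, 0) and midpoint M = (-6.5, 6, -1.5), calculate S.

S = 2M - R
  = (2·(-6.5) - (-8), 2·6 - 8, 2·(-1.5) - 0)
  = (-13 + 8, 12 - 8, -3 + 0)
  = (-5, 4, -3)

(-5, 4, -3)


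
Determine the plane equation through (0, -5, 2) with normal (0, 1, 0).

The plane through P with normal n = (a, b, c) satisfies n·(r - P) = 0,
i.e. ax + by + cz = a·x₀ + b·y₀ + c·z₀.
d = 0·0 + 1·(-5) + 0·2
  = 0 - 5 + 0
  = -5
Equation: y = -5

y = -5


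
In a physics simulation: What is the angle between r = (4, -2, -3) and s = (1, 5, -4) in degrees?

r·s = 4·1 + (-2)·5 + (-3)·(-4) = 4 - 10 + 12 = 6
|r| = √(4² + (-2)² + (-3)²) = √29 ≈ 5.385
|s| = √(1² + 5² + (-4)²) = √42 ≈ 6.481
cos θ = (r·s)/(|r||s|) = 6/(5.385·6.481) ≈ 0.1719
θ = arccos(0.1719) ≈ 80.1°

80.1°


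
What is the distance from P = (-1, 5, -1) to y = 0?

distance = |a·x₀ + b·y₀ + c·z₀ - d| / √(a² + b² + c²)
  = |0·(-1) + 1·5 + 0·(-1) - 0| / √(0² + 1² + 0²)
  = |0 + 5 + 0 + 0| / √(0 + 1 + 0)
  = |5| / √1
  = 5 / 1
  ≈ 5

5


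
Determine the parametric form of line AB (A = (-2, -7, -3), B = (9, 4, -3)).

Direction vector d = B - A = (9 + 2, 4 + 7, -3 + 3) = (11, 11, 0)
Parametric form r = A + t·d:
x = -2 + 11t, y = -7 + 11t, z = -3

x = -2 + 11t, y = -7 + 11t, z = -3


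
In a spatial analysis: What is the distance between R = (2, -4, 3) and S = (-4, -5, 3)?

d = √[(x₂-x₁)² + (y₂-y₁)² + (z₂-z₁)²]
  = √[(-6)² + (-1)² + 0²]
  = √[36 + 1 + 0]
  = √37
  ≈ 6.083

6.083


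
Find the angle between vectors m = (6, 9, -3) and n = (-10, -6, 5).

m·n = 6·(-10) + 9·(-6) + (-3)·5 = -60 - 54 - 15 = -129
|m| = √(6² + 9² + (-3)²) = √126 ≈ 11.22
|n| = √((-10)² + (-6)² + 5²) = √161 ≈ 12.69
cos θ = (m·n)/(|m||n|) = -129/(11.22·12.69) ≈ -0.9057
θ = arccos(-0.9057) ≈ 154.9°

154.9°


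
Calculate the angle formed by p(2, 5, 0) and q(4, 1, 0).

p·q = 2·4 + 5·1 + 0·0 = 8 + 5 + 0 = 13
|p| = √(2² + 5² + 0²) = √29 ≈ 5.385
|q| = √(4² + 1² + 0²) = √17 ≈ 4.123
cos θ = (p·q)/(|p||q|) = 13/(5.385·4.123) ≈ 0.5855
θ = arccos(0.5855) ≈ 54.16°

54.16°


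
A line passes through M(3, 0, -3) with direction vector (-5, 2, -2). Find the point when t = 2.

P(t) = M + t·d
  = (3 + (-5)·2, 0 + 2·2, -3 + (-2)·2)
  = (3 - 10, 0 + 4, -3 - 4)
  = (-7, 4, -7)

(-7, 4, -7)


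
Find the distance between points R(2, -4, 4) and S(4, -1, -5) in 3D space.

d = √[(x₂-x₁)² + (y₂-y₁)² + (z₂-z₁)²]
  = √[2² + 3² + (-9)²]
  = √[4 + 9 + 81]
  = √94
  ≈ 9.695

9.695


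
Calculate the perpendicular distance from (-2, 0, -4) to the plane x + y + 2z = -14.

distance = |a·x₀ + b·y₀ + c·z₀ - d| / √(a² + b² + c²)
  = |1·(-2) + 1·0 + 2·(-4) - (-14)| / √(1² + 1² + 2²)
  = |-2 + 0 - 8 + 14| / √(1 + 1 + 4)
  = |4| / √6
  = 4 / 2.449
  ≈ 1.633

1.633


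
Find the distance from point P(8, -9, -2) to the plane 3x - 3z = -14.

distance = |a·x₀ + b·y₀ + c·z₀ - d| / √(a² + b² + c²)
  = |3·8 + 0·(-9) + (-3)·(-2) - (-14)| / √(3² + 0² + (-3)²)
  = |24 + 0 + 6 + 14| / √(9 + 0 + 9)
  = |44| / √18
  = 44 / 4.243
  ≈ 10.37

10.37


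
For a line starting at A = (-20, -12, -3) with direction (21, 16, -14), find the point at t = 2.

P(t) = A + t·d
  = (-20 + 21·2, -12 + 16·2, -3 + (-14)·2)
  = (-20 + 42, -12 + 32, -3 - 28)
  = (22, 20, -31)

(22, 20, -31)


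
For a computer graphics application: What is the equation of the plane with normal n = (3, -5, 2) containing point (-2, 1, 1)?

The plane through P with normal n = (a, b, c) satisfies n·(r - P) = 0,
i.e. ax + by + cz = a·x₀ + b·y₀ + c·z₀.
d = 3·(-2) + (-5)·1 + 2·1
  = -6 - 5 + 2
  = -9
Equation: 3x - 5y + 2z = -9

3x - 5y + 2z = -9


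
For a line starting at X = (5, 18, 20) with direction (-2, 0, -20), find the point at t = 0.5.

P(t) = X + t·d
  = (5 + (-2)·0.5, 18 + 0·0.5, 20 + (-20)·0.5)
  = (5 - 1, 18 + 0, 20 - 10)
  = (4, 18, 10)

(4, 18, 10)


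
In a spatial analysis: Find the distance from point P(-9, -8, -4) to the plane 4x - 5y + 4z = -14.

distance = |a·x₀ + b·y₀ + c·z₀ - d| / √(a² + b² + c²)
  = |4·(-9) + (-5)·(-8) + 4·(-4) - (-14)| / √(4² + (-5)² + 4²)
  = |-36 + 40 - 16 + 14| / √(16 + 25 + 16)
  = |2| / √57
  = 2 / 7.55
  ≈ 0.2649

0.2649


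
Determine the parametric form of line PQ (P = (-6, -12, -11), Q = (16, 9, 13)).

Direction vector d = Q - P = (16 + 6, 9 + 12, 13 + 11) = (22, 21, 24)
Parametric form r = P + t·d:
x = -6 + 22t, y = -12 + 21t, z = -11 + 24t

x = -6 + 22t, y = -12 + 21t, z = -11 + 24t


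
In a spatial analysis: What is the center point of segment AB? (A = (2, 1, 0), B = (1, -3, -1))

M = ((x₁+x₂)/2, (y₁+y₂)/2, (z₁+z₂)/2)
  = ((2 + 1)/2, (1 - 3)/2, (0 - 1)/2)
  = (3/2, -2/2, -1/2)
  = (1.5, -1, -0.5)

(1.5, -1, -0.5)


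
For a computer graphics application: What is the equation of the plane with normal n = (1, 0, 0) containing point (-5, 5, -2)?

The plane through P with normal n = (a, b, c) satisfies n·(r - P) = 0,
i.e. ax + by + cz = a·x₀ + b·y₀ + c·z₀.
d = 1·(-5) + 0·5 + 0·(-2)
  = -5 + 0 + 0
  = -5
Equation: x = -5

x = -5


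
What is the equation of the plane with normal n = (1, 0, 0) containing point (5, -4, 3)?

The plane through P with normal n = (a, b, c) satisfies n·(r - P) = 0,
i.e. ax + by + cz = a·x₀ + b·y₀ + c·z₀.
d = 1·5 + 0·(-4) + 0·3
  = 5 + 0 + 0
  = 5
Equation: x = 5

x = 5


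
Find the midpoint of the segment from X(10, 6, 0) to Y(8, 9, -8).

M = ((x₁+x₂)/2, (y₁+y₂)/2, (z₁+z₂)/2)
  = ((10 + 8)/2, (6 + 9)/2, (0 - 8)/2)
  = (18/2, 15/2, -8/2)
  = (9, 7.5, -4)

(9, 7.5, -4)


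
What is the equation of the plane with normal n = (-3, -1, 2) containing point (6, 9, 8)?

The plane through P with normal n = (a, b, c) satisfies n·(r - P) = 0,
i.e. ax + by + cz = a·x₀ + b·y₀ + c·z₀.
d = (-3)·6 + (-1)·9 + 2·8
  = -18 - 9 + 16
  = -11
Equation: -3x - y + 2z = -11

-3x - y + 2z = -11


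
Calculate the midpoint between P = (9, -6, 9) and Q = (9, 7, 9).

M = ((x₁+x₂)/2, (y₁+y₂)/2, (z₁+z₂)/2)
  = ((9 + 9)/2, (-6 + 7)/2, (9 + 9)/2)
  = (18/2, 1/2, 18/2)
  = (9, 0.5, 9)

(9, 0.5, 9)


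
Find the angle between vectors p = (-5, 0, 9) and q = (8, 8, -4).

p·q = (-5)·8 + 0·8 + 9·(-4) = -40 + 0 - 36 = -76
|p| = √((-5)² + 0² + 9²) = √106 ≈ 10.3
|q| = √(8² + 8² + (-4)²) = √144 ≈ 12
cos θ = (p·q)/(|p||q|) = -76/(10.3·12) ≈ -0.6151
θ = arccos(-0.6151) ≈ 128°

128°


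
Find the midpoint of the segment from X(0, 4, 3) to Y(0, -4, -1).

M = ((x₁+x₂)/2, (y₁+y₂)/2, (z₁+z₂)/2)
  = ((0 + 0)/2, (4 - 4)/2, (3 - 1)/2)
  = (0/2, 0/2, 2/2)
  = (0, 0, 1)

(0, 0, 1)


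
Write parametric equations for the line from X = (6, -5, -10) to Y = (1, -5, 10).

Direction vector d = Y - X = (1 - 6, -5 + 5, 10 + 10) = (-5, 0, 20)
Parametric form r = X + t·d:
x = 6 - 5t, y = -5, z = -10 + 20t

x = 6 - 5t, y = -5, z = -10 + 20t


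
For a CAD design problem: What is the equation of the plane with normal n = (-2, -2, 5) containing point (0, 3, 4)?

The plane through P with normal n = (a, b, c) satisfies n·(r - P) = 0,
i.e. ax + by + cz = a·x₀ + b·y₀ + c·z₀.
d = (-2)·0 + (-2)·3 + 5·4
  = 0 - 6 + 20
  = 14
Equation: -2x - 2y + 5z = 14

-2x - 2y + 5z = 14
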